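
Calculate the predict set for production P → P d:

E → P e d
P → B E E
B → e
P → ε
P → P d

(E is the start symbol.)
PREDICT(P → P d) = (FIRST(RHS) \ {ε}) ∪ (FOLLOW(P) if ε ∈ FIRST(RHS), i.e. RHS ⇒* ε)
FIRST(P) = { 'd', 'e', ε }
FIRST(P d) = { 'd', 'e' }
ε ∉ FIRST(P d), so FOLLOW(P) is not added.
PREDICT(P → P d) = { 'd', 'e' }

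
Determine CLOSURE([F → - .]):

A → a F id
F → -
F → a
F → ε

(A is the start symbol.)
To compute CLOSURE, for each item [A → α.Bβ] where B is a non-terminal, add [B → .γ] for all productions B → γ; repeat for the newly added items until nothing changes.

Start with: [F → - .]
The dot is at the end, so nothing is added.

CLOSURE = { [F → - .] }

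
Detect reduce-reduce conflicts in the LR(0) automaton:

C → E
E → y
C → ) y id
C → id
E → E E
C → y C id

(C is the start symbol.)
Augment with C' → C and build the canonical LR(0) collection (I0 = CLOSURE({[C' → . C]}), then GOTO on every symbol after a dot until no new states appear). It has 12 states:
  I0: { [C → . ) y id], [C → . E], [C → . id], [C → . y C id], [C' → . C], [E → . E E], [E → . y] }  — shift
  I1: { [C → ) . y id] }  — shift
  I2: { [C' → C .] }  — accept
  I3: { [C → E .], [E → . E E], [E → . y], [E → E . E] }  — shift, reduce
  I4: { [C → id .] }  — reduce
  I5: { [C → . ) y id], [C → . E], [C → . id], [C → . y C id], [C → y . C id], [E → . E E], [E → . y], [E → y .] }  — shift, reduce
  I6: { [C → y C . id] }  — shift
  I7: { [C → y C id .] }  — reduce
  I8: { [E → . E E], [E → . y], [E → E . E], [E → E E .] }  — shift, reduce
  I9: { [E → y .] }  — reduce
  I10: { [C → ) y . id] }  — shift
  I11: { [C → ) y id .] }  — reduce

No state contains more than one complete item.

Answer: No reduce-reduce conflicts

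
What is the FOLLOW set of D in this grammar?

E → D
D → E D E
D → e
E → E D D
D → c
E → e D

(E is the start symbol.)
To compute FOLLOW(D), find every occurrence of D on a right-hand side N → α D β: add FIRST(β) \ {ε}, and if β is empty or nullable also add FOLLOW(N). Iterate to a fixed point.

In E → D: D is at the end, add FOLLOW(E)
In D → E D E: D is followed by E, add FIRST(E) \ {ε} = { 'c', 'e' }
In E → E D D: D is followed by D, add FIRST(D) \ {ε} = { 'c', 'e' }
In E → E D D: D is at the end, add FOLLOW(E)
In E → e D: D is at the end, add FOLLOW(E)

The FOLLOW sets referred to above (computed the same way, to a fixed point):
  FOLLOW(E) = { $, 'c', 'e' }

Taking the union: FOLLOW(D) = { $, 'c', 'e' }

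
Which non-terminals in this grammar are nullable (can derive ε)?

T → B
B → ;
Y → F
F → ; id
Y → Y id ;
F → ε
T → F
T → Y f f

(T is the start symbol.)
ε-productions: F → ε
So F is immediately nullable.
Y → F: every symbol on the right is nullable, so Y is nullable too.
T → F: every symbol on the right is nullable, so T is nullable too.
No further non-terminal can be added: every production for the remaining non-terminals contains a terminal or a non-nullable non-terminal.
Nullable = { 'F', 'T', 'Y' }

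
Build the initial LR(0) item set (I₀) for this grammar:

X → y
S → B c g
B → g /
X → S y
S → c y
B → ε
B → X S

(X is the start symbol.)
First, augment the grammar with X' → X
I₀ = CLOSURE({ [X' → . X] }):
  [X' → . X] has the dot before X: add [X → . y], [X → . S y]
  [X → . S y] has the dot before S: add [S → . B c g], [S → . c y]
  [S → . B c g] has the dot before B: add [B → . g /], [B → .], [B → . X S]
No further items can be added.

I₀ = { [B → . X S], [B → . g /], [B → .], [S → . B c g], [S → . c y], [X → . S y], [X → . y], [X' → . X] }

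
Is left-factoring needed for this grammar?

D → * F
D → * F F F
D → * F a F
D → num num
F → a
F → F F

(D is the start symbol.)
Left-factoring is needed when two productions for the same non-terminal
share a common prefix on the right-hand side.

Productions for D:
  D → * F
  D → * F F F
  D → * F a F
  D → num num
Productions for F:
  F → a
  F → F F

Found common prefix '* F' in productions for D

Answer: Yes, D has productions with common prefix '* F'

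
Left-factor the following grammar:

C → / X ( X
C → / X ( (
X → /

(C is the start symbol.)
C → / X ( C'
C' → X
C' → (
X → /

Left-factoring transforms A → αβ₁ | αβ₂ into A → αA' and A' → β₁ | β₂
(α is the longest common prefix among the alternatives). Repeat until
no nonterminal has two alternatives with a common prefix.

Round 1: C has alternatives sharing prefix '/ X ('. Introduce C': C → / X ( C'
  Add: C' → X
  Add: C' → (

No remaining common prefixes — done.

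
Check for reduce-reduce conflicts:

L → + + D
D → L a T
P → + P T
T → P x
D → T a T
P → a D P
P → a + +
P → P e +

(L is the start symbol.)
A reduce-reduce conflict occurs when an LR(0) state has two complete items [A → α .] and [B → β .] — both call for a reduction, and with no lookahead the parser cannot choose between them.

Augment with L' → L and build the canonical LR(0) collection (I0 = CLOSURE({[L' → . L]}), then GOTO on every symbol after a dot until no new states appear). It has 26 states:
  I0: { [L → . + + D], [L' → . L] }  — shift
  I1: { [L → + . + D] }  — shift
  I2: { [L' → L .] }  — accept
  I3: { [D → . L a T], [D → . T a T], [L → + + . D], [L → . + + D], [P → . + P T], [P → . P e +], [P → . a + +], [P → . a D P], [T → . P x] }  — shift
  I4: { [L → + . + D], [P → + . P T], [P → . + P T], [P → . P e +], [P → . a + +], [P → . a D P] }  — shift
  I5: { [L → + + D .] }  — reduce
  I6: { [D → L . a T] }  — shift
  I7: { [P → P . e +], [T → P . x] }  — shift
  I8: { [D → T . a T] }  — shift
  I9: { [D → . L a T], [D → . T a T], [L → . + + D], [P → . + P T], [P → . P e +], [P → . a + +], [P → . a D P], [P → a . + +], [P → a . D P], [T → . P x] }  — shift
  I10: { [L → + . + D], [P → + . P T], [P → . + P T], [P → . P e +], [P → . a + +], [P → . a D P], [P → a + . +] }  — shift
  I11: { [P → . + P T], [P → . P e +], [P → . a + +], [P → . a D P], [P → a D . P] }  — shift
  I12: { [P → + . P T], [P → . + P T], [P → . P e +], [P → . a + +], [P → . a D P] }  — shift
  I13: { [P → P . e +], [P → a D P .] }  — shift, reduce
  I14: { [P → P e . +] }  — shift
  I15: { [P → P e + .] }  — reduce
  I16: { [P → + P . T], [P → . + P T], [P → . P e +], [P → . a + +], [P → . a D P], [P → P . e +], [T → . P x] }  — shift
  I17: { [P → + P T .] }  — reduce
  I18: { [D → . L a T], [D → . T a T], [L → + + . D], [L → . + + D], [P → + . P T], [P → . + P T], [P → . P e +], [P → . a + +], [P → . a D P], [P → a + + .], [T → . P x] }  — shift, reduce
  I19: { [P → + P . T], [P → . + P T], [P → . P e +], [P → . a + +], [P → . a D P], [P → P . e +], [T → . P x], [T → P . x] }  — shift
  I20: { [T → P x .] }  — reduce
  I21: { [D → T a . T], [P → . + P T], [P → . P e +], [P → . a + +], [P → . a D P], [T → . P x] }  — shift
  I22: { [D → T a T .] }  — reduce
  I23: { [D → L a . T], [P → . + P T], [P → . P e +], [P → . a + +], [P → . a D P], [T → . P x] }  — shift
  I24: { [D → L a T .] }  — reduce
  I25: { [D → . L a T], [D → . T a T], [L → + + . D], [L → . + + D], [P → + . P T], [P → . + P T], [P → . P e +], [P → . a + +], [P → . a D P], [T → . P x] }  — shift

No state contains more than one complete item.

Answer: No reduce-reduce conflicts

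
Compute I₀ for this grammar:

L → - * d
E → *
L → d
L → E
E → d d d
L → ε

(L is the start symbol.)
{ [E → . *], [E → . d d d], [L → . - * d], [L → . E], [L → . d], [L → .], [L' → . L] }

First, augment the grammar with L' → L
I₀ = CLOSURE({ [L' → . L] }):
  [L' → . L] has the dot before L: add [L → . - * d], [L → . d], [L → . E], [L → .]
  [L → . E] has the dot before E: add [E → . *], [E → . d d d]
No further items can be added.

I₀ = { [E → . *], [E → . d d d], [L → . - * d], [L → . E], [L → . d], [L → .], [L' → . L] }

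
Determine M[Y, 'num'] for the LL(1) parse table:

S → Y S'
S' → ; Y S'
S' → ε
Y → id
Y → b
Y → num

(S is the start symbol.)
Y → num

To find M[Y, 'num'], we find productions for Y where 'num' is in the predict set (PREDICT(N → α) = (FIRST(α) \ {ε}) ∪ (FOLLOW(N) if α ⇒* ε)).

Y → id: PREDICT = { 'id' }
Y → b: PREDICT = { 'b' }
Y → num: PREDICT = { 'num' }
  'num' is in predict set, so this production goes in M[Y, 'num']

M[Y, 'num'] = Y → num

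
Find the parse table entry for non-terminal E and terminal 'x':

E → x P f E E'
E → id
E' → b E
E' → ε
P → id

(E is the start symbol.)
E → x P f E E'

To find M[E, 'x'], we find productions for E where 'x' is in the predict set (PREDICT(N → α) = (FIRST(α) \ {ε}) ∪ (FOLLOW(N) if α ⇒* ε)).

E → x P f E E': PREDICT = { 'x' }
  'x' is in predict set, so this production goes in M[E, 'x']
E → id: PREDICT = { 'id' }

M[E, 'x'] = E → x P f E E'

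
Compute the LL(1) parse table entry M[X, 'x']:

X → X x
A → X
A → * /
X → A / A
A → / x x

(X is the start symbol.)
To find M[X, 'x'], we find productions for X where 'x' is in the predict set (PREDICT(N → α) = (FIRST(α) \ {ε}) ∪ (FOLLOW(N) if α ⇒* ε)).

Relevant sets:
  FIRST(X) = { '*', '/' }
  FIRST(A) = { '*', '/' }

X → X x: PREDICT = { '*', '/' }
X → A / A: PREDICT = { '*', '/' }

M[X, 'x'] is empty (no production applies)

Answer: Empty (error entry)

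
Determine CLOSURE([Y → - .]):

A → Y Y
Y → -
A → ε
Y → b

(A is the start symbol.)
{ [Y → - .] }

To compute CLOSURE, for each item [A → α.Bβ] where B is a non-terminal, add [B → .γ] for all productions B → γ; repeat for the newly added items until nothing changes.

Start with: [Y → - .]
The dot is at the end, so nothing is added.

CLOSURE = { [Y → - .] }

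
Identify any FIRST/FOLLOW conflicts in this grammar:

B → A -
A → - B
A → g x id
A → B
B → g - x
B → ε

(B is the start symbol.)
Yes. B → A '-' with FOLLOW(B) on { '-' }; A → '-' B with FOLLOW(A) on { '-' }

A FIRST/FOLLOW conflict occurs when a non-terminal N has a nullable alternative N → β (β ⇒* ε) and another alternative N → α with FIRST(α) ∩ FOLLOW(N) ≠ ∅: on such a lookahead the parser cannot decide between expanding α and letting N vanish via β.

Nullable non-terminals: A, B.
FIRST sets used below: FIRST(B) = { '-', 'g', ε }, FIRST(A) = { '-', 'g', ε }

A: nullable alternative(s) A → B; FOLLOW(A) = { '-' }
  A → - B: FIRST \ {ε} = { '-' } — overlaps FOLLOW(A) on { '-' }: CONFLICT
  A → g x id: FIRST \ {ε} = { 'g' } — disjoint from FOLLOW(A)
  A → B: FIRST \ {ε} = { '-', 'g' } — this is the only nullable alternative, skip

B: nullable alternative(s) B → ε; FOLLOW(B) = { $, '-' }
  B → A -: FIRST \ {ε} = { '-', 'g' } — overlaps FOLLOW(B) on { '-' }: CONFLICT
  B → g - x: FIRST \ {ε} = { 'g' } — disjoint from FOLLOW(B)
  B → ε: FIRST \ {ε} = { } — this is the only nullable alternative, skip

So the grammar has 2 FIRST/FOLLOW conflicts (marked CONFLICT above).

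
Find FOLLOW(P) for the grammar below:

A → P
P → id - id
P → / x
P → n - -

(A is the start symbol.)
{ $ }

In A → P: P is at the end, add FOLLOW(A)

The FOLLOW sets referred to above (computed the same way, to a fixed point):
  FOLLOW(A) = { $ }

Taking the union: FOLLOW(P) = { $ }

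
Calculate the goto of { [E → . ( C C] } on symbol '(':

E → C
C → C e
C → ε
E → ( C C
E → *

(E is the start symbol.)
{ [C → . C e], [C → .], [E → ( . C C] }

GOTO(I, '(') = CLOSURE({ [A → αX.β] : [A → α.Xβ] ∈ I, X = '(' })

Items with dot before '(', with the dot advanced:
  [E → . ( C C] → [E → ( . C C]
Closure of the advanced items:
  [E → ( . C C] has the dot before C: add [C → . C e], [C → .]

GOTO = { [C → . C e], [C → .], [E → ( . C C] }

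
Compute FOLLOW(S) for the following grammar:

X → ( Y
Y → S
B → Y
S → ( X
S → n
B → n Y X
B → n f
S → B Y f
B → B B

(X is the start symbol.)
{ $, '(', 'f', 'n' }

To compute FOLLOW(S), find every occurrence of S on a right-hand side N → α S β: add FIRST(β) \ {ε}, and if β is empty or nullable also add FOLLOW(N). Iterate to a fixed point.

In Y → S: S is at the end, add FOLLOW(Y)

The FOLLOW sets referred to above (computed the same way, to a fixed point):
  FOLLOW(Y) = { $, '(', 'f', 'n' }

Taking the union: FOLLOW(S) = { $, '(', 'f', 'n' }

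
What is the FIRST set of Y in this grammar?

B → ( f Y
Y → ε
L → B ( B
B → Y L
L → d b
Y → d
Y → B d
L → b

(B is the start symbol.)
{ '(', 'b', 'd', ε }

To compute FIRST(Y), examine every production with Y on the left-hand side, reading each right-hand side left to right until a non-nullable symbol is reached.

FIRST sets of the other non-terminals involved (by the same procedure, iterated to a fixed point):
  FIRST(B) = { '(', 'b', 'd' }

From Y → ε:
  - ε-production, so ε ∈ FIRST(Y)
From Y → d:
  - d is a terminal: add 'd' and stop
From Y → B d:
  - B is a non-terminal: add FIRST(B) \ {ε} = { '(', 'b', 'd' }
    B is not nullable, so stop

Collecting: FIRST(Y) = { '(', 'b', 'd', ε }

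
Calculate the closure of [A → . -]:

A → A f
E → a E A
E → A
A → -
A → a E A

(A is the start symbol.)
To compute CLOSURE, for each item [A → α.Bβ] where B is a non-terminal, add [B → .γ] for all productions B → γ; repeat for the newly added items until nothing changes.

Start with: [A → . -]
The dot precedes the terminal '-', so nothing is added.

CLOSURE = { [A → . -] }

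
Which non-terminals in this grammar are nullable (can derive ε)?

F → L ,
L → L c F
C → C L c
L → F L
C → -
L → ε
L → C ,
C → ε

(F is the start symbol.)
A non-terminal is nullable if it can derive ε (the empty string): either it has an ε-production, or it has a production whose right-hand side consists entirely of nullable non-terminals.

ε-productions: L → ε, C → ε
So L, C are immediately nullable.
No further non-terminal can be added: every production for the remaining non-terminals contains a terminal or a non-nullable non-terminal.
Nullable = { 'C', 'L' }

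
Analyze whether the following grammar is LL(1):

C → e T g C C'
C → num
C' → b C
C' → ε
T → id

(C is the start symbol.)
No. Predict set conflict for C': { 'b' }

Relevant sets:
  FOLLOW(C') = { $, 'b' }

For C:
  PREDICT(C → e T g C C') = { 'e' }
  PREDICT(C → num) = { 'num' }
For C':
  PREDICT(C' → b C) = { 'b' }
  PREDICT(C' → ε) = { $, 'b' }
T has a single production, so nothing to check there.

Conflict found: Predict set conflict for C': { 'b' }
The grammar is NOT LL(1).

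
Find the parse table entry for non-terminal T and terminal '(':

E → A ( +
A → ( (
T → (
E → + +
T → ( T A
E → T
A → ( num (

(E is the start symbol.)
T → (, T → ( T A

To find M[T, '('], we find productions for T where '(' is in the predict set (PREDICT(N → α) = (FIRST(α) \ {ε}) ∪ (FOLLOW(N) if α ⇒* ε)).

T → (: PREDICT = { '(' }
  '(' is in predict set, so this production goes in M[T, '(']
T → ( T A: PREDICT = { '(' }
  '(' is in predict set, so this production goes in M[T, '(']

M[T, '('] = T → (, T → ( T A  (a multiply-defined cell — the grammar is not LL(1))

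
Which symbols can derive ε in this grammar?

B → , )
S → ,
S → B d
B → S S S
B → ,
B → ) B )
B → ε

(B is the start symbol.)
{ 'B' }

A non-terminal is nullable if it can derive ε (the empty string): either it has an ε-production, or it has a production whose right-hand side consists entirely of nullable non-terminals.

ε-productions: B → ε
So B is immediately nullable.
No further non-terminal can be added: every production for the remaining non-terminals contains a terminal or a non-nullable non-terminal.
Nullable = { 'B' }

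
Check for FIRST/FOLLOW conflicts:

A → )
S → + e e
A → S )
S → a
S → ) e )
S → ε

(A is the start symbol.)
A FIRST/FOLLOW conflict occurs when a non-terminal N has a nullable alternative N → β (β ⇒* ε) and another alternative N → α with FIRST(α) ∩ FOLLOW(N) ≠ ∅: on such a lookahead the parser cannot decide between expanding α and letting N vanish via β.

Nullable non-terminals: S.

S: nullable alternative(s) S → ε; FOLLOW(S) = { ')' }
  S → + e e: FIRST \ {ε} = { '+' } — disjoint from FOLLOW(S)
  S → a: FIRST \ {ε} = { 'a' } — disjoint from FOLLOW(S)
  S → ) e ): FIRST \ {ε} = { ')' } — overlaps FOLLOW(S) on { ')' }: CONFLICT
  S → ε: FIRST \ {ε} = { } — this is the only nullable alternative, skip

A has no nullable alternative, so no FIRST/FOLLOW check is needed there.

So the grammar has 1 FIRST/FOLLOW conflict (marked CONFLICT above).

Answer: Yes. S → ')' e ')' with FOLLOW(S) on { ')' }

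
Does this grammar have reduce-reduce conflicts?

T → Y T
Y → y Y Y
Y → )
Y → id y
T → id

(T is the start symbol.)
No reduce-reduce conflicts

A reduce-reduce conflict occurs when an LR(0) state has two complete items [A → α .] and [B → β .] — both call for a reduction, and with no lookahead the parser cannot choose between them.

Augment with T' → T and build the canonical LR(0) collection (I0 = CLOSURE({[T' → . T]}), then GOTO on every symbol after a dot until no new states appear). It has 11 states:
  I0: { [T → . Y T], [T → . id], [T' → . T], [Y → . )], [Y → . id y], [Y → . y Y Y] }  — shift
  I1: { [Y → ) .] }  — reduce
  I2: { [T' → T .] }  — accept
  I3: { [T → . Y T], [T → . id], [T → Y . T], [Y → . )], [Y → . id y], [Y → . y Y Y] }  — shift
  I4: { [T → id .], [Y → id . y] }  — shift, reduce
  I5: { [Y → . )], [Y → . id y], [Y → . y Y Y], [Y → y . Y Y] }  — shift
  I6: { [Y → . )], [Y → . id y], [Y → . y Y Y], [Y → y Y . Y] }  — shift
  I7: { [Y → id . y] }  — shift
  I8: { [Y → id y .] }  — reduce
  I9: { [Y → y Y Y .] }  — reduce
  I10: { [T → Y T .] }  — reduce

No state contains more than one complete item.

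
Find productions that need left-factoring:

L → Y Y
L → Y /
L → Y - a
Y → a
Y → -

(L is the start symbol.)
Yes, L has productions with common prefix 'Y'

Left-factoring is needed when two productions for the same non-terminal
share a common prefix on the right-hand side.

Productions for L:
  L → Y Y
  L → Y /
  L → Y - a
Productions for Y:
  Y → a
  Y → -

Found common prefix 'Y' in productions for L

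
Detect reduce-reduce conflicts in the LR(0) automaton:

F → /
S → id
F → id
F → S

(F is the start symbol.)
Yes — I4: [F → id .] vs [S → id .]

A reduce-reduce conflict occurs when an LR(0) state has two complete items [A → α .] and [B → β .] — both call for a reduction, and with no lookahead the parser cannot choose between them.

Augment with F' → F and build the canonical LR(0) collection (I0 = CLOSURE({[F' → . F]}), then GOTO on every symbol after a dot until no new states appear). It has 5 states:
  I0: { [F → . /], [F → . S], [F → . id], [F' → . F], [S → . id] }  — shift
  I1: { [F → / .] }  — reduce
  I2: { [F' → F .] }  — accept
  I3: { [F → S .] }  — reduce
  I4: { [F → id .], [S → id .] }  — 2 reduces

I4 contains complete items [F → id .], [S → id .] — reduce-reduce conflict.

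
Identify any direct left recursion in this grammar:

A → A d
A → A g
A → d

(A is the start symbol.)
A → A d: LEFT RECURSIVE (starts with A)
A → A g: LEFT RECURSIVE (starts with A)
A → d: starts with d

The grammar has direct left recursion on: A.

Answer: Yes, A is left-recursive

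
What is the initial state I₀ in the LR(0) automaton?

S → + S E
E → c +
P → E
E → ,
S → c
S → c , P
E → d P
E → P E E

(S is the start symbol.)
First, augment the grammar with S' → S
I₀ = CLOSURE({ [S' → . S] }):
  [S' → . S] has the dot before S: add [S → . + S E], [S → . c], [S → . c , P]
No further items can be added.

I₀ = { [S → . + S E], [S → . c , P], [S → . c], [S' → . S] }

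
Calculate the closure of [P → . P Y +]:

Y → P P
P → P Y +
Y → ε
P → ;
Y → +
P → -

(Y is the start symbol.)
To compute CLOSURE, for each item [A → α.Bβ] where B is a non-terminal, add [B → .γ] for all productions B → γ; repeat for the newly added items until nothing changes.

Start with: [P → . P Y +]
  [P → . P Y +] has the dot before P: add [P → . ;], [P → . -]
No further items can be added.

CLOSURE = { [P → . -], [P → . ;], [P → . P Y +] }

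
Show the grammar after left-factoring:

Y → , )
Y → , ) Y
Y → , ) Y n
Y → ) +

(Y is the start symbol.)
Left-factoring transforms A → αβ₁ | αβ₂ into A → αA' and A' → β₁ | β₂
(α is the longest common prefix among the alternatives). Repeat until
no nonterminal has two alternatives with a common prefix.

Round 1: Y has alternatives sharing prefix ', )'. Introduce Y': Y → , ) Y'
  Add: Y' → ε
  Add: Y' → Y
  Add: Y' → Y n

Round 2: Y' has alternatives sharing prefix 'Y'. Introduce Y'': Y' → Y Y''
  Add: Y'' → ε
  Add: Y'' → n

No remaining common prefixes — done.

Resulting grammar:
Y → , ) Y'
Y' → ε
Y' → Y Y''
Y'' → ε
Y'' → n
Y → ) +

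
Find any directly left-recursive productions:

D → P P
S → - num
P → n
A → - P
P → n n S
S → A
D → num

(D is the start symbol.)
No direct left recursion

Direct left recursion occurs when N → N α for some non-terminal N (the right-hand side begins with the left-hand side itself).

D → P P: starts with P
S → - num: starts with '-'
P → n: starts with n
A → - P: starts with '-'
P → n n S: starts with n
S → A: starts with A
D → num: starts with num

No direct left recursion found.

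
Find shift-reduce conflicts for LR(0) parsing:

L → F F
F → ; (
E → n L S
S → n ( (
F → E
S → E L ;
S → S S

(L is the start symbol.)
Augment with L' → L and build the canonical LR(0) collection (I0 = CLOSURE({[L' → . L]}), then GOTO on every symbol after a dot until no new states appear). It has 17 states:
  I0: { [E → . n L S], [F → . ; (], [F → . E], [L → . F F], [L' → . L] }  — shift
  I1: { [F → ; . (] }  — shift
  I2: { [F → E .] }  — reduce
  I3: { [E → . n L S], [F → . ; (], [F → . E], [L → F . F] }  — shift
  I4: { [L' → L .] }  — accept
  I5: { [E → . n L S], [E → n . L S], [F → . ; (], [F → . E], [L → . F F] }  — shift
  I6: { [E → . n L S], [E → n L . S], [S → . E L ;], [S → . S S], [S → . n ( (] }  — shift
  I7: { [E → . n L S], [F → . ; (], [F → . E], [L → . F F], [S → E . L ;] }  — shift
  I8: { [E → . n L S], [E → n L S .], [S → . E L ;], [S → . S S], [S → . n ( (], [S → S . S] }  — shift, reduce
  I9: { [E → . n L S], [E → n . L S], [F → . ; (], [F → . E], [L → . F F], [S → n . ( (] }  — shift
  I10: { [S → n ( . (] }  — shift
  I11: { [S → n ( ( .] }  — reduce
  I12: { [E → . n L S], [S → . E L ;], [S → . S S], [S → . n ( (], [S → S . S], [S → S S .] }  — shift, reduce
  I13: { [S → E L . ;] }  — shift
  I14: { [S → E L ; .] }  — reduce
  I15: { [L → F F .] }  — reduce
  I16: { [F → ; ( .] }  — reduce

I8 contains reduce item [E → n L S .] and shift items [E → . n L S], [S → . n ( (] — shift-reduce conflict.
I12 contains reduce item [S → S S .] and shift items [E → . n L S], [S → . n ( (] — shift-reduce conflict.

Answer: Yes — I8: [E → n L S .] vs [E → . n L S]; I12: [S → S S .] vs [E → . n L S]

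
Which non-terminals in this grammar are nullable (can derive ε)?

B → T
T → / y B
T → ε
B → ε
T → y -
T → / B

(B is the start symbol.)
{ 'B', 'T' }

A non-terminal is nullable if it can derive ε (the empty string): either it has an ε-production, or it has a production whose right-hand side consists entirely of nullable non-terminals.

ε-productions: T → ε, B → ε
So T, B are immediately nullable.
Every non-terminal is now nullable.
Nullable = { 'B', 'T' }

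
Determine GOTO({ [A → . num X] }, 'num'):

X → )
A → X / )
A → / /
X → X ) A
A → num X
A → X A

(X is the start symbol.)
GOTO(I, 'num') = CLOSURE({ [A → αX.β] : [A → α.Xβ] ∈ I, X = 'num' })

Items with dot before 'num', with the dot advanced:
  [A → . num X] → [A → num . X]
Closure of the advanced items:
  [A → num . X] has the dot before X: add [X → . )], [X → . X ) A]

GOTO = { [A → num . X], [X → . )], [X → . X ) A] }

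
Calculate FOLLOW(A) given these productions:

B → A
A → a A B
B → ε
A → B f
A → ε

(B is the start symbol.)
To compute FOLLOW(A), find every occurrence of A on a right-hand side N → α A β: add FIRST(β) \ {ε}, and if β is empty or nullable also add FOLLOW(N). Iterate to a fixed point.

In B → A: A is at the end, add FOLLOW(B)
In A → a A B: A is followed by B, add FIRST(B) \ {ε} = { 'a', 'f' }
  B is nullable, so FOLLOW(A) is also included — that is the set being defined, nothing new

The FOLLOW sets referred to above (computed the same way, to a fixed point):
  FOLLOW(B) = { $, 'a', 'f' }

Taking the union: FOLLOW(A) = { $, 'a', 'f' }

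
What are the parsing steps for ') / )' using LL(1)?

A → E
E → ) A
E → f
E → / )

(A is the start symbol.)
Stack is shown with the top on the left.

Stack  Input    Action
----------------------
A $    ) / ) $  output A → E
E $    ) / ) $  output E → ) A
) A $  ) / ) $  match ')'
A $    / ) $    output A → E
E $    / ) $    output E → / )
/ ) $  / ) $    match '/'
) $    ) $      match ')'
$      $        accept

The string is accepted.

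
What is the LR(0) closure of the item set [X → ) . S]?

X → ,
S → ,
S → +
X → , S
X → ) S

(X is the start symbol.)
To compute CLOSURE, for each item [A → α.Bβ] where B is a non-terminal, add [B → .γ] for all productions B → γ; repeat for the newly added items until nothing changes.

Start with: [X → ) . S]
  [X → ) . S] has the dot before S: add [S → . ,], [S → . +]
No further items can be added.

CLOSURE = { [S → . +], [S → . ,], [X → ) . S] }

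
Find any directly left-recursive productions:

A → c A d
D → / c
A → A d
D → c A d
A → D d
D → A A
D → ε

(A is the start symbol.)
Direct left recursion occurs when N → N α for some non-terminal N (the right-hand side begins with the left-hand side itself).

A → c A d: starts with c
D → / c: starts with '/'
A → A d: LEFT RECURSIVE (starts with A)
D → c A d: starts with c
A → D d: starts with D
D → A A: starts with A
D → ε: starts with ε

The grammar has direct left recursion on: A.

Answer: Yes, A is left-recursive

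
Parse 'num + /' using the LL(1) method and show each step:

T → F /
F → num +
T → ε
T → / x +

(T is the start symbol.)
LL(1) parsing maintains a stack (initially the start symbol over $) and the input. At each step: if the stack top is a terminal, match it against the current input token; if it is a non-terminal N, replace it with the RHS of M[N, lookahead] (the unique production whose predict set contains the lookahead).

Stack is shown with the top on the left.

Stack      Input      Action
----------------------------
T $        num + / $  output T → F /
F / $      num + / $  output F → num +
num + / $  num + / $  match 'num'
+ / $      + / $      match '+'
/ $        / $        match '/'
$          $          accept

The string is accepted.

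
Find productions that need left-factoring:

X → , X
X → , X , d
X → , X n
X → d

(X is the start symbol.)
Left-factoring is needed when two productions for the same non-terminal
share a common prefix on the right-hand side.

Productions for X:
  X → , X
  X → , X , d
  X → , X n
  X → d

Found common prefix ', X' in productions for X

Answer: Yes, X has productions with common prefix ', X'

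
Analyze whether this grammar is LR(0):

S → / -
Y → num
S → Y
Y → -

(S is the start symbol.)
Yes, the grammar is LR(0)

Augment with S' → S and build the canonical LR(0) collection (I0 = CLOSURE({[S' → . S]}), then GOTO on every symbol after a dot until no new states appear). It has 7 states:
  I0: { [S → . / -], [S → . Y], [S' → . S], [Y → . -], [Y → . num] }  — shift
  I1: { [Y → - .] }  — reduce
  I2: { [S → / . -] }  — shift
  I3: { [S' → S .] }  — accept
  I4: { [S → Y .] }  — reduce
  I5: { [Y → num .] }  — reduce
  I6: { [S → / - .] }  — reduce

Every state is either a pure shift/goto state or contains exactly one complete item and nothing to shift — no conflicts. The grammar is LR(0).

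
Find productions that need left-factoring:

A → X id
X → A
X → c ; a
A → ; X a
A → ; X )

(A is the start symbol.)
Yes, A has productions with common prefix '; X'

Left-factoring is needed when two productions for the same non-terminal
share a common prefix on the right-hand side.

Productions for A:
  A → X id
  A → ; X a
  A → ; X )
Productions for X:
  X → A
  X → c ; a

Found common prefix '; X' in productions for A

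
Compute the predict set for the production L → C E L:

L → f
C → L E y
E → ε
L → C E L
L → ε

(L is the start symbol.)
PREDICT(L → C E L) = (FIRST(RHS) \ {ε}) ∪ (FOLLOW(L) if ε ∈ FIRST(RHS), i.e. RHS ⇒* ε)
FIRST(C) = { 'f', 'y' }
FIRST(C E L) = { 'f', 'y' }
ε ∉ FIRST(C E L), so FOLLOW(L) is not added.
PREDICT(L → C E L) = { 'f', 'y' }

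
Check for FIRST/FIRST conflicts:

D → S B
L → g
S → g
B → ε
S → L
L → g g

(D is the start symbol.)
A FIRST/FIRST conflict occurs when two productions N → α and N → β for the same non-terminal have FIRST(α) ∩ FIRST(β) ≠ ∅ (with ε ∈ FIRST of a nullable right-hand side, so two nullable alternatives also conflict).

FIRST sets of the non-terminals at (or reachable through a nullable prefix from) the front of some alternative:
  FIRST(L) = { 'g' }

Productions for L:
  L → g: FIRST = { 'g' }
  L → g g: FIRST = { 'g' }
Productions for S:
  S → g: FIRST = { 'g' }
  S → L: FIRST = { 'g' }
D, B have only one production, so no FIRST/FIRST conflict is possible there.

Conflict for L: L → g and L → g g
  Overlap: { 'g' }
Conflict for S: S → g and S → L
  Overlap: { 'g' }

Answer: Yes. L → g / L → g g on { 'g' }; S → g / S → L on { 'g' }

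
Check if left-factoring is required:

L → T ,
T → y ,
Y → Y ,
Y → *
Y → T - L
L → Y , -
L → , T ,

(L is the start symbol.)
Left-factoring is needed when two productions for the same non-terminal
share a common prefix on the right-hand side.

Productions for L:
  L → T ,
  L → Y , -
  L → , T ,
Productions for Y:
  Y → Y ,
  Y → *
  Y → T - L

No common prefixes found.

Answer: No, left-factoring is not needed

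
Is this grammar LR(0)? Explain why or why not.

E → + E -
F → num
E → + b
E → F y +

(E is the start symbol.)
A grammar is LR(0) if no state in the canonical LR(0) collection has:
  - both a shift item (dot before a terminal) and a complete item (shift-reduce conflict), or
  - two or more complete items (reduce-reduce conflict; the accept item [E' → E .] counts as a complete item here).

Augment with E' → E and build the canonical LR(0) collection (I0 = CLOSURE({[E' → . E]}), then GOTO on every symbol after a dot until no new states appear). It has 10 states:
  I0: { [E → . + E -], [E → . + b], [E → . F y +], [E' → . E], [F → . num] }  — shift
  I1: { [E → + . E -], [E → + . b], [E → . + E -], [E → . + b], [E → . F y +], [F → . num] }  — shift
  I2: { [E' → E .] }  — accept
  I3: { [E → F . y +] }  — shift
  I4: { [F → num .] }  — reduce
  I5: { [E → F y . +] }  — shift
  I6: { [E → F y + .] }  — reduce
  I7: { [E → + E . -] }  — shift
  I8: { [E → + b .] }  — reduce
  I9: { [E → + E - .] }  — reduce

Every state is either a pure shift/goto state or contains exactly one complete item and nothing to shift — no conflicts. The grammar is LR(0).

Answer: Yes, the grammar is LR(0)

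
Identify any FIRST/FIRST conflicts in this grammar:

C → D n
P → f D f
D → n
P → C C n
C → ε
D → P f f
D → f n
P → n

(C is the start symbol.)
A FIRST/FIRST conflict occurs when two productions N → α and N → β for the same non-terminal have FIRST(α) ∩ FIRST(β) ≠ ∅ (with ε ∈ FIRST of a nullable right-hand side, so two nullable alternatives also conflict).

FIRST sets of the non-terminals at (or reachable through a nullable prefix from) the front of some alternative:
  FIRST(D) = { 'f', 'n' }
  FIRST(C) = { 'f', 'n', ε }
  FIRST(P) = { 'f', 'n' }

Productions for C:
  C → D n: FIRST = { 'f', 'n' }
  C → ε: FIRST = { ε }
Productions for P:
  P → f D f: FIRST = { 'f' }
  P → C C n: FIRST = { 'f', 'n' }
  P → n: FIRST = { 'n' }
Productions for D:
  D → n: FIRST = { 'n' }
  D → P f f: FIRST = { 'f', 'n' }
  D → f n: FIRST = { 'f' }

Conflict for P: P → f D f and P → C C n
  Overlap: { 'f' }
Conflict for P: P → C C n and P → n
  Overlap: { 'n' }
Conflict for D: D → n and D → P f f
  Overlap: { 'n' }
Conflict for D: D → P f f and D → f n
  Overlap: { 'f' }

Answer: Yes. P → f D f / P → C C n on { 'f' }; P → C C n / P → n on { 'n' }; D → n / D → P f f on { 'n' }; D → P f f / D → f n on { 'f' }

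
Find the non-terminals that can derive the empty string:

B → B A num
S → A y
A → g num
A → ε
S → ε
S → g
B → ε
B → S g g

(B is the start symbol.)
A non-terminal is nullable if it can derive ε (the empty string): either it has an ε-production, or it has a production whose right-hand side consists entirely of nullable non-terminals.

ε-productions: A → ε, S → ε, B → ε
So A, S, B are immediately nullable.
Every non-terminal is now nullable.
Nullable = { 'A', 'B', 'S' }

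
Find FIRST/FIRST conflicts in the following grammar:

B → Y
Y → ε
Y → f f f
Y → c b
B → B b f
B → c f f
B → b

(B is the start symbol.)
FIRST sets of the non-terminals at (or reachable through a nullable prefix from) the front of some alternative:
  FIRST(Y) = { 'c', 'f', ε }
  FIRST(B) = { 'b', 'c', 'f', ε }

Productions for B:
  B → Y: FIRST = { 'c', 'f', ε }
  B → B b f: FIRST = { 'b', 'c', 'f' }
  B → c f f: FIRST = { 'c' }
  B → b: FIRST = { 'b' }
Productions for Y:
  Y → ε: FIRST = { ε }
  Y → f f f: FIRST = { 'f' }
  Y → c b: FIRST = { 'c' }

Conflict for B: B → Y and B → B b f
  Overlap: { 'c', 'f' }
Conflict for B: B → Y and B → c f f
  Overlap: { 'c' }
Conflict for B: B → B b f and B → c f f
  Overlap: { 'c' }
Conflict for B: B → B b f and B → b
  Overlap: { 'b' }

Answer: Yes. B → Y / B → B b f on { 'c', 'f' }; B → Y / B → c f f on { 'c' }; B → B b f / B → c f f on { 'c' }; B → B b f / B → b on { 'b' }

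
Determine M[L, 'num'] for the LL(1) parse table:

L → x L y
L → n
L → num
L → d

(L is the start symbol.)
To find M[L, 'num'], we find productions for L where 'num' is in the predict set (PREDICT(N → α) = (FIRST(α) \ {ε}) ∪ (FOLLOW(N) if α ⇒* ε)).

L → x L y: PREDICT = { 'x' }
L → n: PREDICT = { 'n' }
L → num: PREDICT = { 'num' }
  'num' is in predict set, so this production goes in M[L, 'num']
L → d: PREDICT = { 'd' }

M[L, 'num'] = L → num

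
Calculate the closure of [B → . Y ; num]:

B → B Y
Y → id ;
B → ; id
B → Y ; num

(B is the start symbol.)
{ [B → . Y ; num], [Y → . id ;] }

To compute CLOSURE, for each item [A → α.Bβ] where B is a non-terminal, add [B → .γ] for all productions B → γ; repeat for the newly added items until nothing changes.

Start with: [B → . Y ; num]
  [B → . Y ; num] has the dot before Y: add [Y → . id ;]
No further items can be added.

CLOSURE = { [B → . Y ; num], [Y → . id ;] }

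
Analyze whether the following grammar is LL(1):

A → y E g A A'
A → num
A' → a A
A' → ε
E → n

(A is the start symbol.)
No. Predict set conflict for A': { 'a' }

A grammar is LL(1) if for each non-terminal N with multiple productions, the predict sets of those productions are pairwise disjoint, where PREDICT(N → α) = (FIRST(α) \ {ε}) ∪ (FOLLOW(N) if α ⇒* ε).

Relevant sets:
  FOLLOW(A') = { $, 'a' }

For A:
  PREDICT(A → y E g A A') = { 'y' }
  PREDICT(A → num) = { 'num' }
For A':
  PREDICT(A' → a A) = { 'a' }
  PREDICT(A' → ε) = { $, 'a' }
E has a single production, so nothing to check there.

Conflict found: Predict set conflict for A': { 'a' }
The grammar is NOT LL(1).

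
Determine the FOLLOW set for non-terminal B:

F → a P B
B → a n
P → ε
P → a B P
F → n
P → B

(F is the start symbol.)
{ $, 'a' }

In F → a P B: B is at the end, add FOLLOW(F)
In P → a B P: B is followed by P, add FIRST(P) \ {ε} = { 'a' }
  P is nullable, so also add FOLLOW(P)
In P → B: B is at the end, add FOLLOW(P)

The FOLLOW sets referred to above (computed the same way, to a fixed point):
  FOLLOW(F) = { $ }
  FOLLOW(P) = { 'a' }

Taking the union: FOLLOW(B) = { $, 'a' }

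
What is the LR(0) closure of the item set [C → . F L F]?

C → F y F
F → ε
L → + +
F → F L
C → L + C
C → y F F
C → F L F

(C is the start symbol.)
To compute CLOSURE, for each item [A → α.Bβ] where B is a non-terminal, add [B → .γ] for all productions B → γ; repeat for the newly added items until nothing changes.

Start with: [C → . F L F]
  [C → . F L F] has the dot before F: add [F → .], [F → . F L]
No further items can be added.

CLOSURE = { [C → . F L F], [F → . F L], [F → .] }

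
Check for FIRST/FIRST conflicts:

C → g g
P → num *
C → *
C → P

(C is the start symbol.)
A FIRST/FIRST conflict occurs when two productions N → α and N → β for the same non-terminal have FIRST(α) ∩ FIRST(β) ≠ ∅ (with ε ∈ FIRST of a nullable right-hand side, so two nullable alternatives also conflict).

FIRST sets of the non-terminals at (or reachable through a nullable prefix from) the front of some alternative:
  FIRST(P) = { 'num' }

Productions for C:
  C → g g: FIRST = { 'g' }
  C → *: FIRST = { '*' }
  C → P: FIRST = { 'num' }
P has only one production, so no FIRST/FIRST conflict is possible there.

All alternatives of each non-terminal have pairwise disjoint FIRST sets.

Answer: No FIRST/FIRST conflicts.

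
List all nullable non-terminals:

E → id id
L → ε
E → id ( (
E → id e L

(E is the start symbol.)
A non-terminal is nullable if it can derive ε (the empty string): either it has an ε-production, or it has a production whose right-hand side consists entirely of nullable non-terminals.

ε-productions: L → ε
So L is immediately nullable.
No further non-terminal can be added: every production for the remaining non-terminals contains a terminal or a non-nullable non-terminal.
Nullable = { 'L' }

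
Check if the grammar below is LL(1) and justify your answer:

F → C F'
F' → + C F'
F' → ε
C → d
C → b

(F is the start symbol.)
Yes, the grammar is LL(1).

Relevant sets:
  FOLLOW(F') = { $ }

For F':
  PREDICT(F' → '+' C F') = { '+' }
  PREDICT(F' → ε) = { $ }
For C:
  PREDICT(C → d) = { 'd' }
  PREDICT(C → b) = { 'b' }
F has a single production, so nothing to check there.

All predict sets are disjoint. The grammar IS LL(1).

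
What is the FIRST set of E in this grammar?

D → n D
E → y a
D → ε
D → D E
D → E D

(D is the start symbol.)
From E → y a:
  - y is a terminal: add 'y' and stop

Collecting: FIRST(E) = { 'y' }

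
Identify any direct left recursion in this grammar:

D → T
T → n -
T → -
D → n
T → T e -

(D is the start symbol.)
D → T: starts with T
T → n -: starts with n
T → -: starts with '-'
D → n: starts with n
T → T e -: LEFT RECURSIVE (starts with T)

The grammar has direct left recursion on: T.

Answer: Yes, T is left-recursive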